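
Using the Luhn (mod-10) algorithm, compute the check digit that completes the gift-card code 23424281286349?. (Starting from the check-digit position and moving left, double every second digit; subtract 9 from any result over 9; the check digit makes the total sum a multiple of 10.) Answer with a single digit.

2

Partial digits right→left: 9 4 3 6 8 2 1 8 2 4 2 4 3 2
Double every second digit counting from the check-digit position (so the 1st, 3rd, 5th, ... of the partial from the right).
  doubled (with −9 where >9): 9 6 7 2 4 4 6 → sum 38
  kept as-is: 4 6 2 8 4 4 2 → sum 30
Total = 38 + 30 = 68.
Check digit = (10 − (68 mod 10)) mod 10 = 2.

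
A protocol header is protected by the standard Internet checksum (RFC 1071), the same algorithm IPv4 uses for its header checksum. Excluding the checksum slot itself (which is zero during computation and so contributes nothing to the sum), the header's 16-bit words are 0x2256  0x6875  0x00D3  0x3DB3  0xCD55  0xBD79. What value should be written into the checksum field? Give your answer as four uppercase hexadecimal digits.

One's-complement addition (fold any carry out of bit 15 back into bit 0):
  0x2256 + 0x6875 = 0x08ACB
  0x8ACB + 0x00D3 = 0x08B9E
  0x8B9E + 0x3DB3 = 0x0C951
  0xC951 + 0xCD55 = 0x196A6 → wrap carry → 0x96A7
  0x96A7 + 0xBD79 = 0x15420 → wrap carry → 0x5421
One's-complement sum = 0x5421.
Checksum = ~0x5421 & 0xFFFF = 0xABDE.

ABDE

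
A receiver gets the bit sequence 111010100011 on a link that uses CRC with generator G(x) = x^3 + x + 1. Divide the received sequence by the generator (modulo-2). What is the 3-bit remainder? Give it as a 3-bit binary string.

100

Modulo-2 division of 111010100011 by 1011:
  pos 0: 1110 XOR 1011 = 0101
  pos 1: 1011 XOR 1011 = 0000
  pos 6: 1000 XOR 1011 = 0011
  pos 8: 1111 XOR 1011 = 0100
Remainder = 100 (nonzero — an error is detected).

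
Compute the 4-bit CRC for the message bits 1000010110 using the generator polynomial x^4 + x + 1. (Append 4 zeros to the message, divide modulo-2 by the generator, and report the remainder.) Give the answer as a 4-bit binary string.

0010

Append 4 zeros: 10000101100000. Divide by 10011 (XOR where the leading bit is 1):
  pos 0: 10000 XOR 10011 = 00011
  pos 3: 11101 XOR 10011 = 01110
  pos 4: 11101 XOR 10011 = 01110
  pos 5: 11100 XOR 10011 = 01111
  pos 6: 11110 XOR 10011 = 01101
  pos 7: 11010 XOR 10011 = 01001
  pos 8: 10010 XOR 10011 = 00001
Remainder (last 4 bits) = 0010. This is the CRC / FCS.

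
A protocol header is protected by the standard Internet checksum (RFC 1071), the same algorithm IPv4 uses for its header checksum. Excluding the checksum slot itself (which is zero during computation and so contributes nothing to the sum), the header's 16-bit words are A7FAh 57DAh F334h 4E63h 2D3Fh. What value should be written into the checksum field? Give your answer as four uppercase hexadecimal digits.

One's-complement addition (fold any carry out of bit 15 back into bit 0):
  0xA7FA + 0x57DA = 0x0FFD4
  0xFFD4 + 0xF334 = 0x1F308 → wrap carry → 0xF309
  0xF309 + 0x4E63 = 0x1416C → wrap carry → 0x416D
  0x416D + 0x2D3F = 0x06EAC
One's-complement sum = 0x6EAC.
Checksum = ~0x6EAC & 0xFFFF = 0x9153.

9153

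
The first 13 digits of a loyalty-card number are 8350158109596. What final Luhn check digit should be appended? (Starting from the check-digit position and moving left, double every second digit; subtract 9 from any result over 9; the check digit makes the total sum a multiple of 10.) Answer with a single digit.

2

Partial digits right→left: 6 9 5 9 0 1 8 5 1 0 5 3 8
Double every second digit counting from the check-digit position (so the 1st, 3rd, 5th, ... of the partial from the right).
  doubled (with −9 where >9): 3 1 0 7 2 1 7 → sum 21
  kept as-is: 9 9 1 5 0 3 → sum 27
Total = 21 + 27 = 48.
Check digit = (10 − (48 mod 10)) mod 10 = 2.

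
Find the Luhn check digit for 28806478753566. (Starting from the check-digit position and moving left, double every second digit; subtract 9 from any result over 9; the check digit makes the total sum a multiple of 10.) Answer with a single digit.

Partial digits right→left: 6 6 5 3 5 7 8 7 4 6 0 8 8 2
Double every second digit counting from the check-digit position (so the 1st, 3rd, 5th, ... of the partial from the right).
  doubled (with −9 where >9): 3 1 1 7 8 0 7 → sum 27
  kept as-is: 6 3 7 7 6 8 2 → sum 39
Total = 27 + 39 = 66.
Check digit = (10 − (66 mod 10)) mod 10 = 4.

4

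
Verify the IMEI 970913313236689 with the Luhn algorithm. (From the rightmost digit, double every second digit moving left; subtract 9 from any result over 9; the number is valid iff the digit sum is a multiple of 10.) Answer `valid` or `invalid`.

From the right, keep odd positions and double even positions (subtract 9 from any doubled value over 9):
  doubled (positions 2,4,...): 7 3 4 2 6 9 5 → sum 36
  kept (positions 1,3,...): 9 6 3 3 3 1 0 9 → sum 34
Total = 70.
70 mod 10 = 0, so the number is valid.

valid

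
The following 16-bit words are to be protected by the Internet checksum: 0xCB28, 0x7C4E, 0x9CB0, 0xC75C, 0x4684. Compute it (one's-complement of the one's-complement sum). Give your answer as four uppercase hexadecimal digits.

One's-complement addition (fold any carry out of bit 15 back into bit 0):
  0xCB28 + 0x7C4E = 0x14776 → wrap carry → 0x4777
  0x4777 + 0x9CB0 = 0x0E427
  0xE427 + 0xC75C = 0x1AB83 → wrap carry → 0xAB84
  0xAB84 + 0x4684 = 0x0F208
One's-complement sum = 0xF208.
Checksum = ~0xF208 & 0xFFFF = 0x0DF7.

0DF7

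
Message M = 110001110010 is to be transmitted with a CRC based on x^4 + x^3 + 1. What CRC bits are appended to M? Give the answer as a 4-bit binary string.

0111

Append 4 zeros: 1100011100100000. Divide by 11001 (XOR where the leading bit is 1):
  pos 0: 11000 XOR 11001 = 00001
  pos 4: 11110 XOR 11001 = 00111
  pos 6: 11101 XOR 11001 = 00100
  pos 8: 10000 XOR 11001 = 01001
  pos 9: 10010 XOR 11001 = 01011
  pos 10: 10110 XOR 11001 = 01111
  pos 11: 11110 XOR 11001 = 00111
Remainder (last 4 bits) = 0111. This is the CRC / FCS.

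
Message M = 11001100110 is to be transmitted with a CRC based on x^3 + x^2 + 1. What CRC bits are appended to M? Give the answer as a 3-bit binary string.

111

Append 3 zeros: 11001100110000. Divide by 1101 (XOR where the leading bit is 1):
  pos 0: 1100 XOR 1101 = 0001
  pos 3: 1110 XOR 1101 = 0011
  pos 5: 1101 XOR 1101 = 0000
  pos 9: 1000 XOR 1101 = 0101
  pos 10: 1010 XOR 1101 = 0111
Remainder (last 3 bits) = 111. This is the CRC / FCS.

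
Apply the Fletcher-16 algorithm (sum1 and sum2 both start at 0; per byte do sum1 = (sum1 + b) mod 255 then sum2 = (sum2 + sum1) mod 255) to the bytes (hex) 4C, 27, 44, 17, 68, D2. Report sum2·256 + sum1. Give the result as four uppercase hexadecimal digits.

Running sums (mod 255):
  after byte 0 (4C): sum1=76, sum2=76
  after byte 1 (27): sum1=115, sum2=191
  after byte 2 (44): sum1=183, sum2=119
  after byte 3 (17): sum1=206, sum2=70
  after byte 4 (68): sum1=55, sum2=125
  after byte 5 (D2): sum1=10, sum2=135
Checksum = sum2·256 + sum1 = 135·256 + 10 = 34570 = 0x870A.

870A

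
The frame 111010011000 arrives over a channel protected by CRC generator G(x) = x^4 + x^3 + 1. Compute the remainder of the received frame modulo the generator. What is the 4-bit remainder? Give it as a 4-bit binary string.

Modulo-2 division of 111010011000 by 11001:
  pos 0: 11101 XOR 11001 = 00100
  pos 2: 10000 XOR 11001 = 01001
  pos 3: 10011 XOR 11001 = 01010
  pos 4: 10101 XOR 11001 = 01100
  pos 5: 11000 XOR 11001 = 00001
Remainder = 0100 (nonzero — an error is detected).

0100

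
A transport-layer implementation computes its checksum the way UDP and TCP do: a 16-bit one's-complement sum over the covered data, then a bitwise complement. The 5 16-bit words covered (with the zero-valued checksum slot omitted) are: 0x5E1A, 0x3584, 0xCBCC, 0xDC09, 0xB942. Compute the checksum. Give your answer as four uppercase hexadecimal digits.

0B48

One's-complement addition (fold any carry out of bit 15 back into bit 0):
  0x5E1A + 0x3584 = 0x0939E
  0x939E + 0xCBCC = 0x15F6A → wrap carry → 0x5F6B
  0x5F6B + 0xDC09 = 0x13B74 → wrap carry → 0x3B75
  0x3B75 + 0xB942 = 0x0F4B7
One's-complement sum = 0xF4B7.
Checksum = ~0xF4B7 & 0xFFFF = 0x0B48.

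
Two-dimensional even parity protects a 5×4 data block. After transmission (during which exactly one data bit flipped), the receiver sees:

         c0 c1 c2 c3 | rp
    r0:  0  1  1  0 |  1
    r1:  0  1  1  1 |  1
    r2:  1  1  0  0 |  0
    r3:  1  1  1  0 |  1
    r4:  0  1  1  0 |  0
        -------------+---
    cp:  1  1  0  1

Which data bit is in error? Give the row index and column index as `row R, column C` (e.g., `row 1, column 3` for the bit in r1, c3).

row 0, column 0

Recompute each row's even parity and compare to rp:
  r0: data parity 0, sent rp 1 → mismatch
  r1: data parity 1, sent rp 1 → ok
  r2: data parity 0, sent rp 0 → ok
  r3: data parity 1, sent rp 1 → ok
  r4: data parity 0, sent rp 0 → ok
Recompute each column's even parity and compare to cp:
  c0: data parity 0, sent cp 1 → mismatch
  c1: data parity 1, sent cp 1 → ok
  c2: data parity 0, sent cp 0 → ok
  c3: data parity 1, sent cp 1 → ok
Exactly one row (r0) and one column (c0) fail → the flipped bit is at their intersection.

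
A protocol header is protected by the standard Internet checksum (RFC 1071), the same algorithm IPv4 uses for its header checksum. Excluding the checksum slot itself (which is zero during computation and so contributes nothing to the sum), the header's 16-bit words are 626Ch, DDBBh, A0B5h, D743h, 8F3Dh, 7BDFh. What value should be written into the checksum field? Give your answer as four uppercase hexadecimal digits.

3CC1

One's-complement addition (fold any carry out of bit 15 back into bit 0):
  0x626C + 0xDDBB = 0x14027 → wrap carry → 0x4028
  0x4028 + 0xA0B5 = 0x0E0DD
  0xE0DD + 0xD743 = 0x1B820 → wrap carry → 0xB821
  0xB821 + 0x8F3D = 0x1475E → wrap carry → 0x475F
  0x475F + 0x7BDF = 0x0C33E
One's-complement sum = 0xC33E.
Checksum = ~0xC33E & 0xFFFF = 0x3CC1.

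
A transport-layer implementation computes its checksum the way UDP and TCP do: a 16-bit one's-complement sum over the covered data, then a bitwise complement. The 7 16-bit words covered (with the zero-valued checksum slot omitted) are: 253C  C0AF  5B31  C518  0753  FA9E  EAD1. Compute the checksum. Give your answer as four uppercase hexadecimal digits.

One's-complement addition (fold any carry out of bit 15 back into bit 0):
  0x253C + 0xC0AF = 0x0E5EB
  0xE5EB + 0x5B31 = 0x1411C → wrap carry → 0x411D
  0x411D + 0xC518 = 0x10635 → wrap carry → 0x0636
  0x0636 + 0x0753 = 0x00D89
  0x0D89 + 0xFA9E = 0x10827 → wrap carry → 0x0828
  0x0828 + 0xEAD1 = 0x0F2F9
One's-complement sum = 0xF2F9.
Checksum = ~0xF2F9 & 0xFFFF = 0x0D06.

0D06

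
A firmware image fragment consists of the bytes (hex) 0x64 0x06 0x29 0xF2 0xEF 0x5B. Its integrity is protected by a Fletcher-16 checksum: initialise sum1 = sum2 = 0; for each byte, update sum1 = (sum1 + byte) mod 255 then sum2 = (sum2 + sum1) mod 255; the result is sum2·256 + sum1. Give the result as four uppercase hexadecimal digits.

31D1

Running sums (mod 255):
  after byte 0 (0x64): sum1=100, sum2=100
  after byte 1 (0x06): sum1=106, sum2=206
  after byte 2 (0x29): sum1=147, sum2=98
  after byte 3 (0xF2): sum1=134, sum2=232
  after byte 4 (0xEF): sum1=118, sum2=95
  after byte 5 (0x5B): sum1=209, sum2=49
Checksum = sum2·256 + sum1 = 49·256 + 209 = 12753 = 0x31D1.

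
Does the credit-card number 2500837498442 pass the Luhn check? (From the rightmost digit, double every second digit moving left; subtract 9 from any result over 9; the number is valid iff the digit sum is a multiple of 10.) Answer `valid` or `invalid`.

From the right, keep odd positions and double even positions (subtract 9 from any doubled value over 9):
  doubled (positions 2,4,...): 8 7 8 6 0 1 → sum 30
  kept (positions 1,3,...): 2 4 9 7 8 0 2 → sum 32
Total = 62.
62 mod 10 = 2, so the number is invalid.

invalid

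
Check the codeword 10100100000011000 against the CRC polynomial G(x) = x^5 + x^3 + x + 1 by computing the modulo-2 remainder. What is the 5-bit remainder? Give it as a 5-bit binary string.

Modulo-2 division of 10100100000011000 by 101011:
  pos 0: 101001 XOR 101011 = 000010
  pos 4: 100000 XOR 101011 = 001011
  pos 6: 101100 XOR 101011 = 000111
  pos 9: 111110 XOR 101011 = 010101
  pos 10: 101010 XOR 101011 = 000001
Remainder = 00010 (nonzero — an error is detected).

00010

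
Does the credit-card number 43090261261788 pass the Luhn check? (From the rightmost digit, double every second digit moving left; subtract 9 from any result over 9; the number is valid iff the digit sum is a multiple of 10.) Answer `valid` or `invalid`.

valid

From the right, keep odd positions and double even positions (subtract 9 from any doubled value over 9):
  doubled (positions 2,4,...): 7 2 4 3 0 0 8 → sum 24
  kept (positions 1,3,...): 8 7 6 1 2 9 3 → sum 36
Total = 60.
60 mod 10 = 0, so the number is valid.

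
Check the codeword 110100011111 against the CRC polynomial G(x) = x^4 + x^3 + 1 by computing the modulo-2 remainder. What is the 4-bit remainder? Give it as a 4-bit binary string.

Modulo-2 division of 110100011111 by 11001:
  pos 0: 11010 XOR 11001 = 00011
  pos 3: 11001 XOR 11001 = 00000
Remainder = 1111 (nonzero — an error is detected).

1111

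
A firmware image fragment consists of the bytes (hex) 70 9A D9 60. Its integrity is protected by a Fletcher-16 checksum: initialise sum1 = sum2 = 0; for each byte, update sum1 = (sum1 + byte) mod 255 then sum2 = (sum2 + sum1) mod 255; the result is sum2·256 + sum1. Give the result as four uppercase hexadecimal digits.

A545

Running sums (mod 255):
  after byte 0 (70): sum1=112, sum2=112
  after byte 1 (9A): sum1=11, sum2=123
  after byte 2 (D9): sum1=228, sum2=96
  after byte 3 (60): sum1=69, sum2=165
Checksum = sum2·256 + sum1 = 165·256 + 69 = 42309 = 0xA545.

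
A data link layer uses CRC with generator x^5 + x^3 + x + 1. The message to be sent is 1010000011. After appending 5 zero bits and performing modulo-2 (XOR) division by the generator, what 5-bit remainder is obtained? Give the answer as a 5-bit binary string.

Append 5 zeros: 101000001100000. Divide by 101011 (XOR where the leading bit is 1):
  pos 0: 101000 XOR 101011 = 000011
  pos 4: 110011 XOR 101011 = 011000
  pos 5: 110000 XOR 101011 = 011011
  pos 6: 110110 XOR 101011 = 011101
  pos 7: 111010 XOR 101011 = 010001
  pos 8: 100010 XOR 101011 = 001001
Remainder (last 5 bits) = 10010. This is the CRC / FCS.

10010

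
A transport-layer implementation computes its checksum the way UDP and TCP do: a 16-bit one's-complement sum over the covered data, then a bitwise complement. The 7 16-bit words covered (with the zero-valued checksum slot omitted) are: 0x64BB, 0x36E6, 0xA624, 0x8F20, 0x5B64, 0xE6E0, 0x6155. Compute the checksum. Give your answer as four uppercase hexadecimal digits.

8B7E

One's-complement addition (fold any carry out of bit 15 back into bit 0):
  0x64BB + 0x36E6 = 0x09BA1
  0x9BA1 + 0xA624 = 0x141C5 → wrap carry → 0x41C6
  0x41C6 + 0x8F20 = 0x0D0E6
  0xD0E6 + 0x5B64 = 0x12C4A → wrap carry → 0x2C4B
  0x2C4B + 0xE6E0 = 0x1132B → wrap carry → 0x132C
  0x132C + 0x6155 = 0x07481
One's-complement sum = 0x7481.
Checksum = ~0x7481 & 0xFFFF = 0x8B7E.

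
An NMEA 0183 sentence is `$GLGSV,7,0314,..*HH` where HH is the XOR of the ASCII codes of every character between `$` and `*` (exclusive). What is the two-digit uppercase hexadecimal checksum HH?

XOR the ASCII codes of the payload characters:
  'G' = 0x47 → acc = 0x47
  'L' = 0x4C → acc = 0x0B
  'G' = 0x47 → acc = 0x4C
  'S' = 0x53 → acc = 0x1F
  'V' = 0x56 → acc = 0x49
  ',' = 0x2C → acc = 0x65
  '7' = 0x37 → acc = 0x52
  ',' = 0x2C → acc = 0x7E
  '0' = 0x30 → acc = 0x4E
  '3' = 0x33 → acc = 0x7D
  '1' = 0x31 → acc = 0x4C
  '4' = 0x34 → acc = 0x78
  ',' = 0x2C → acc = 0x54
  '.' = 0x2E → acc = 0x7A
  '.' = 0x2E → acc = 0x54
Checksum = 0x54.

54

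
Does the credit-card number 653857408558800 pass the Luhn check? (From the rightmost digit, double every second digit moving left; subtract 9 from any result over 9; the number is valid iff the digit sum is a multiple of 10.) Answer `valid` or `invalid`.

From the right, keep odd positions and double even positions (subtract 9 from any doubled value over 9):
  doubled (positions 2,4,...): 0 7 1 0 5 7 1 → sum 21
  kept (positions 1,3,...): 0 8 5 8 4 5 3 6 → sum 39
Total = 60.
60 mod 10 = 0, so the number is valid.

valid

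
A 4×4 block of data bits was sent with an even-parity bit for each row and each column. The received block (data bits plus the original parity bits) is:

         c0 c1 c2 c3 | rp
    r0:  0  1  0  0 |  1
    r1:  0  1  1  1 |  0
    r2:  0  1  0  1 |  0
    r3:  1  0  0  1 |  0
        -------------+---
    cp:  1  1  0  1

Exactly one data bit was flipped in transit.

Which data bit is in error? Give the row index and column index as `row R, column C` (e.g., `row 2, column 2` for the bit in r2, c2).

row 1, column 2

Recompute each row's even parity and compare to rp:
  r0: data parity 1, sent rp 1 → ok
  r1: data parity 1, sent rp 0 → mismatch
  r2: data parity 0, sent rp 0 → ok
  r3: data parity 0, sent rp 0 → ok
Recompute each column's even parity and compare to cp:
  c0: data parity 1, sent cp 1 → ok
  c1: data parity 1, sent cp 1 → ok
  c2: data parity 1, sent cp 0 → mismatch
  c3: data parity 1, sent cp 1 → ok
Exactly one row (r1) and one column (c2) fail → the flipped bit is at their intersection.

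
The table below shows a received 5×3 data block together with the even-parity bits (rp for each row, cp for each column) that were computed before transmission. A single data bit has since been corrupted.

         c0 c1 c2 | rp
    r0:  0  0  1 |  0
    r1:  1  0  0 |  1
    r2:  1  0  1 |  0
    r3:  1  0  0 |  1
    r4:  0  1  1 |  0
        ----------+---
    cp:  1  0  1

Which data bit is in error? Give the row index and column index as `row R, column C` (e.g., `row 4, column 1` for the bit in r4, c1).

Recompute each row's even parity and compare to rp:
  r0: data parity 1, sent rp 0 → mismatch
  r1: data parity 1, sent rp 1 → ok
  r2: data parity 0, sent rp 0 → ok
  r3: data parity 1, sent rp 1 → ok
  r4: data parity 0, sent rp 0 → ok
Recompute each column's even parity and compare to cp:
  c0: data parity 1, sent cp 1 → ok
  c1: data parity 1, sent cp 0 → mismatch
  c2: data parity 1, sent cp 1 → ok
Exactly one row (r0) and one column (c1) fail → the flipped bit is at their intersection.

row 0, column 1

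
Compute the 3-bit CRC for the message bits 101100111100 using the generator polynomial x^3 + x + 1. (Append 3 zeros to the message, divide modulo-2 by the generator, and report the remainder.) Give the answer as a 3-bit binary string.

Append 3 zeros: 101100111100000. Divide by 1011 (XOR where the leading bit is 1):
  pos 0: 1011 XOR 1011 = 0000
  pos 6: 1111 XOR 1011 = 0100
  pos 7: 1000 XOR 1011 = 0011
  pos 9: 1100 XOR 1011 = 0111
  pos 10: 1110 XOR 1011 = 0101
  pos 11: 1010 XOR 1011 = 0001
Remainder (last 3 bits) = 001. This is the CRC / FCS.

001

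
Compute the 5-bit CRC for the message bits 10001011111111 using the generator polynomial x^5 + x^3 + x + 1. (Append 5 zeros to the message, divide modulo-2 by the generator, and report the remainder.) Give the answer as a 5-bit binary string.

Append 5 zeros: 1000101111111100000. Divide by 101011 (XOR where the leading bit is 1):
  pos 0: 100010 XOR 101011 = 001001
  pos 2: 100111 XOR 101011 = 001100
  pos 4: 110011 XOR 101011 = 011000
  pos 5: 110001 XOR 101011 = 011010
  pos 6: 110101 XOR 101011 = 011110
  pos 7: 111101 XOR 101011 = 010110
  pos 8: 101101 XOR 101011 = 000110
  pos 11: 110000 XOR 101011 = 011011
  pos 12: 110110 XOR 101011 = 011101
  pos 13: 111010 XOR 101011 = 010001
Remainder (last 5 bits) = 10001. This is the CRC / FCS.

10001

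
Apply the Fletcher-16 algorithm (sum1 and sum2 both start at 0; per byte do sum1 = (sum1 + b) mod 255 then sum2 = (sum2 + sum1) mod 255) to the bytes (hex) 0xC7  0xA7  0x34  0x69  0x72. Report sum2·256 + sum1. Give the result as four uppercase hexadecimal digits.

Running sums (mod 255):
  after byte 0 (0xC7): sum1=199, sum2=199
  after byte 1 (0xA7): sum1=111, sum2=55
  after byte 2 (0x34): sum1=163, sum2=218
  after byte 3 (0x69): sum1=13, sum2=231
  after byte 4 (0x72): sum1=127, sum2=103
Checksum = sum2·256 + sum1 = 103·256 + 127 = 26495 = 0x677F.

677F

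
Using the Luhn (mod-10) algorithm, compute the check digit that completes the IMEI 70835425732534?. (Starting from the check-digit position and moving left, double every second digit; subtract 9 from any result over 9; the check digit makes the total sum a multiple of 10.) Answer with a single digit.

6

Partial digits right→left: 4 3 5 2 3 7 5 2 4 5 3 8 0 7
Double every second digit counting from the check-digit position (so the 1st, 3rd, 5th, ... of the partial from the right).
  doubled (with −9 where >9): 8 1 6 1 8 6 0 → sum 30
  kept as-is: 3 2 7 2 5 8 7 → sum 34
Total = 30 + 34 = 64.
Check digit = (10 − (64 mod 10)) mod 10 = 6.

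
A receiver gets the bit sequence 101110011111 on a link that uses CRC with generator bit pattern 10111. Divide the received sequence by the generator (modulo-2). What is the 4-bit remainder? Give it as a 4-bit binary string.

Modulo-2 division of 101110011111 by 10111:
  pos 0: 10111 XOR 10111 = 00000
  pos 7: 11111 XOR 10111 = 01000
Remainder = 1000 (nonzero — an error is detected).

1000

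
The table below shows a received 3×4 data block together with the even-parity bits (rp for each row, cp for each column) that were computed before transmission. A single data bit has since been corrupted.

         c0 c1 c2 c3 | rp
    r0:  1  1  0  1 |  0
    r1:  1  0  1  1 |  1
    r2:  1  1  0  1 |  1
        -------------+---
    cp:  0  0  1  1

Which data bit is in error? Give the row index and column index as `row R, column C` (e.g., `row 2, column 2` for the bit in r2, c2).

Recompute each row's even parity and compare to rp:
  r0: data parity 1, sent rp 0 → mismatch
  r1: data parity 1, sent rp 1 → ok
  r2: data parity 1, sent rp 1 → ok
Recompute each column's even parity and compare to cp:
  c0: data parity 1, sent cp 0 → mismatch
  c1: data parity 0, sent cp 0 → ok
  c2: data parity 1, sent cp 1 → ok
  c3: data parity 1, sent cp 1 → ok
Exactly one row (r0) and one column (c0) fail → the flipped bit is at their intersection.

row 0, column 0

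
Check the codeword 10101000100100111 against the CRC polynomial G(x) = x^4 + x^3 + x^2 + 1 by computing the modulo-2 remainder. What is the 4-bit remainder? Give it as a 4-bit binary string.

Modulo-2 division of 10101000100100111 by 11101:
  pos 0: 10101 XOR 11101 = 01000
  pos 1: 10000 XOR 11101 = 01101
  pos 2: 11010 XOR 11101 = 00111
  pos 4: 11101 XOR 11101 = 00000
  pos 11: 10011 XOR 11101 = 01110
  pos 12: 11101 XOR 11101 = 00000
Remainder = 0000 (zero — the frame passes the CRC check).

0000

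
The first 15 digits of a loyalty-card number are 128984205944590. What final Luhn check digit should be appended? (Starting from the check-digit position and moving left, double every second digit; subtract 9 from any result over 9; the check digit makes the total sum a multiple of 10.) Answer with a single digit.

3

Partial digits right→left: 0 9 5 4 4 9 5 0 2 4 8 9 8 2 1
Double every second digit counting from the check-digit position (so the 1st, 3rd, 5th, ... of the partial from the right).
  doubled (with −9 where >9): 0 1 8 1 4 7 7 2 → sum 30
  kept as-is: 9 4 9 0 4 9 2 → sum 37
Total = 30 + 37 = 67.
Check digit = (10 − (67 mod 10)) mod 10 = 3.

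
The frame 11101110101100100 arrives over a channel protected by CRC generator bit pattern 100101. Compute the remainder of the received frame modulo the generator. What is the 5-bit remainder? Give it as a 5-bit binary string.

Modulo-2 division of 11101110101100100 by 100101:
  pos 0: 111011 XOR 100101 = 011110
  pos 1: 111101 XOR 100101 = 011000
  pos 2: 110000 XOR 100101 = 010101
  pos 3: 101011 XOR 100101 = 001110
  pos 5: 111001 XOR 100101 = 011100
  pos 6: 111001 XOR 100101 = 011100
  pos 7: 111000 XOR 100101 = 011101
  pos 8: 111010 XOR 100101 = 011111
  pos 9: 111111 XOR 100101 = 011010
  pos 10: 110100 XOR 100101 = 010001
  pos 11: 100010 XOR 100101 = 000111
Remainder = 00111 (nonzero — an error is detected).

00111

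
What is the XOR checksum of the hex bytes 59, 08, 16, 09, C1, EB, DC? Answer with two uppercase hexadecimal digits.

XOR the bytes together:
  start with 0x59
  0x59 ⊕ 0x08 = 0x51
  0x51 ⊕ 0x16 = 0x47
  0x47 ⊕ 0x09 = 0x4E
  0x4E ⊕ 0xC1 = 0x8F
  0x8F ⊕ 0xEB = 0x64
  0x64 ⊕ 0xDC = 0xB8

B8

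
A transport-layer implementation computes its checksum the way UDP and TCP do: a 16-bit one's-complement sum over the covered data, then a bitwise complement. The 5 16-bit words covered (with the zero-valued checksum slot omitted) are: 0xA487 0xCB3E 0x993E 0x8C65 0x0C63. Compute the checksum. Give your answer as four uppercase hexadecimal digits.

One's-complement addition (fold any carry out of bit 15 back into bit 0):
  0xA487 + 0xCB3E = 0x16FC5 → wrap carry → 0x6FC6
  0x6FC6 + 0x993E = 0x10904 → wrap carry → 0x0905
  0x0905 + 0x8C65 = 0x0956A
  0x956A + 0x0C63 = 0x0A1CD
One's-complement sum = 0xA1CD.
Checksum = ~0xA1CD & 0xFFFF = 0x5E32.

5E32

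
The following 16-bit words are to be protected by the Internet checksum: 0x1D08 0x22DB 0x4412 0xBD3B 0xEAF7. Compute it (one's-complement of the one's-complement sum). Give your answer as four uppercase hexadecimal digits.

One's-complement addition (fold any carry out of bit 15 back into bit 0):
  0x1D08 + 0x22DB = 0x03FE3
  0x3FE3 + 0x4412 = 0x083F5
  0x83F5 + 0xBD3B = 0x14130 → wrap carry → 0x4131
  0x4131 + 0xEAF7 = 0x12C28 → wrap carry → 0x2C29
One's-complement sum = 0x2C29.
Checksum = ~0x2C29 & 0xFFFF = 0xD3D6.

D3D6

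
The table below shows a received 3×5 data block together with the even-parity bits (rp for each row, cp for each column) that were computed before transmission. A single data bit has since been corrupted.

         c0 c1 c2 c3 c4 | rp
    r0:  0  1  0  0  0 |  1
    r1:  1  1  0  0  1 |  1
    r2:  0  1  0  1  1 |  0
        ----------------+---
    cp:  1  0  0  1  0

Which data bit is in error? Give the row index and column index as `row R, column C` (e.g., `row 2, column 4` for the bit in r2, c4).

Recompute each row's even parity and compare to rp:
  r0: data parity 1, sent rp 1 → ok
  r1: data parity 1, sent rp 1 → ok
  r2: data parity 1, sent rp 0 → mismatch
Recompute each column's even parity and compare to cp:
  c0: data parity 1, sent cp 1 → ok
  c1: data parity 1, sent cp 0 → mismatch
  c2: data parity 0, sent cp 0 → ok
  c3: data parity 1, sent cp 1 → ok
  c4: data parity 0, sent cp 0 → ok
Exactly one row (r2) and one column (c1) fail → the flipped bit is at their intersection.

row 2, column 1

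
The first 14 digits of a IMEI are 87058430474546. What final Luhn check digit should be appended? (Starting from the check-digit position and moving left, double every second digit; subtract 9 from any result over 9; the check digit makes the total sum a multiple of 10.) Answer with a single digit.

Partial digits right→left: 6 4 5 4 7 4 0 3 4 8 5 0 7 8
Double every second digit counting from the check-digit position (so the 1st, 3rd, 5th, ... of the partial from the right).
  doubled (with −9 where >9): 3 1 5 0 8 1 5 → sum 23
  kept as-is: 4 4 4 3 8 0 8 → sum 31
Total = 23 + 31 = 54.
Check digit = (10 − (54 mod 10)) mod 10 = 6.

6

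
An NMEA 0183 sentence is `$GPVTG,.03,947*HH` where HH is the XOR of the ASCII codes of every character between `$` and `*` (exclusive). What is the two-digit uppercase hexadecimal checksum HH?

45

XOR the ASCII codes of the payload characters:
  'G' = 0x47 → acc = 0x47
  'P' = 0x50 → acc = 0x17
  'V' = 0x56 → acc = 0x41
  'T' = 0x54 → acc = 0x15
  'G' = 0x47 → acc = 0x52
  ',' = 0x2C → acc = 0x7E
  '.' = 0x2E → acc = 0x50
  '0' = 0x30 → acc = 0x60
  '3' = 0x33 → acc = 0x53
  ',' = 0x2C → acc = 0x7F
  '9' = 0x39 → acc = 0x46
  '4' = 0x34 → acc = 0x72
  '7' = 0x37 → acc = 0x45
Checksum = 0x45.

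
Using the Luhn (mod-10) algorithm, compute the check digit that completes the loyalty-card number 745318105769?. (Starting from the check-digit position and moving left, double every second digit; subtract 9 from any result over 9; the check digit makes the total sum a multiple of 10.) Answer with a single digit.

0

Partial digits right→left: 9 6 7 5 0 1 8 1 3 5 4 7
Double every second digit counting from the check-digit position (so the 1st, 3rd, 5th, ... of the partial from the right).
  doubled (with −9 where >9): 9 5 0 7 6 8 → sum 35
  kept as-is: 6 5 1 1 5 7 → sum 25
Total = 35 + 25 = 60.
Check digit = (10 − (60 mod 10)) mod 10 = 0.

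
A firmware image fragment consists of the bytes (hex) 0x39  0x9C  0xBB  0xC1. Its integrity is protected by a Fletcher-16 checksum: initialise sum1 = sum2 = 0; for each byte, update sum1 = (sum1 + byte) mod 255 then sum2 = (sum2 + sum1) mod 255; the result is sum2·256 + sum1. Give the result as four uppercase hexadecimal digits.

F353

Running sums (mod 255):
  after byte 0 (0x39): sum1=57, sum2=57
  after byte 1 (0x9C): sum1=213, sum2=15
  after byte 2 (0xBB): sum1=145, sum2=160
  after byte 3 (0xC1): sum1=83, sum2=243
Checksum = sum2·256 + sum1 = 243·256 + 83 = 62291 = 0xF353.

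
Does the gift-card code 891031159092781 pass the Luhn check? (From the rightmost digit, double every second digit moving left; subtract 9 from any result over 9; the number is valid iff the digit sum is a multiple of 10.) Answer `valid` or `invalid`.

From the right, keep odd positions and double even positions (subtract 9 from any doubled value over 9):
  doubled (positions 2,4,...): 7 4 0 1 2 0 9 → sum 23
  kept (positions 1,3,...): 1 7 9 9 1 3 1 8 → sum 39
Total = 62.
62 mod 10 = 2, so the number is invalid.

invalid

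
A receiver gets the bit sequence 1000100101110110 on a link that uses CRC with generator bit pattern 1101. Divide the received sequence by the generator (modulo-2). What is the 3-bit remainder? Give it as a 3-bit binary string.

Modulo-2 division of 1000100101110110 by 1101:
  pos 0: 1000 XOR 1101 = 0101
  pos 1: 1011 XOR 1101 = 0110
  pos 2: 1100 XOR 1101 = 0001
  pos 5: 1010 XOR 1101 = 0111
  pos 6: 1111 XOR 1101 = 0010
  pos 8: 1011 XOR 1101 = 0110
  pos 9: 1100 XOR 1101 = 0001
  pos 12: 1110 XOR 1101 = 0011
Remainder = 011 (nonzero — an error is detected).

011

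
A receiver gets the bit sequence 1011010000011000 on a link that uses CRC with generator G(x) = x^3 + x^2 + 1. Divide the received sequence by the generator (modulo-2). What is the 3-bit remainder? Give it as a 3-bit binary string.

000

Modulo-2 division of 1011010000011000 by 1101:
  pos 0: 1011 XOR 1101 = 0110
  pos 1: 1100 XOR 1101 = 0001
  pos 4: 1100 XOR 1101 = 0001
  pos 7: 1000 XOR 1101 = 0101
  pos 8: 1011 XOR 1101 = 0110
  pos 9: 1101 XOR 1101 = 0000
Remainder = 000 (zero — the frame passes the CRC check).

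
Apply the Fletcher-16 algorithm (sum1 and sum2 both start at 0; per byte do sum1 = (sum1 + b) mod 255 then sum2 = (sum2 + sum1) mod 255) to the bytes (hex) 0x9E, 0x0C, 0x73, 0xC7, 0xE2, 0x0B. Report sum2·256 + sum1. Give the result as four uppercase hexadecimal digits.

Running sums (mod 255):
  after byte 0 (0x9E): sum1=158, sum2=158
  after byte 1 (0x0C): sum1=170, sum2=73
  after byte 2 (0x73): sum1=30, sum2=103
  after byte 3 (0xC7): sum1=229, sum2=77
  after byte 4 (0xE2): sum1=200, sum2=22
  after byte 5 (0x0B): sum1=211, sum2=233
Checksum = sum2·256 + sum1 = 233·256 + 211 = 59859 = 0xE9D3.

E9D3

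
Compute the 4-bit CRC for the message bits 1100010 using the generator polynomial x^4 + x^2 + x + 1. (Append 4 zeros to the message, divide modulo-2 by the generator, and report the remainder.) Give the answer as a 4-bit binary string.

Append 4 zeros: 11000100000. Divide by 10111 (XOR where the leading bit is 1):
  pos 0: 11000 XOR 10111 = 01111
  pos 1: 11111 XOR 10111 = 01000
  pos 2: 10000 XOR 10111 = 00111
  pos 4: 11100 XOR 10111 = 01011
  pos 5: 10110 XOR 10111 = 00001
Remainder (last 4 bits) = 0010. This is the CRC / FCS.

0010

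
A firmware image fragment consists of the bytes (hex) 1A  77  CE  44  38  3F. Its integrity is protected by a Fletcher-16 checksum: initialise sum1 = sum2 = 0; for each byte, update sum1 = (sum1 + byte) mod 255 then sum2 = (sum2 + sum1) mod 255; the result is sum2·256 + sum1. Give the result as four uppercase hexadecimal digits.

A91C

Running sums (mod 255):
  after byte 0 (1A): sum1=26, sum2=26
  after byte 1 (77): sum1=145, sum2=171
  after byte 2 (CE): sum1=96, sum2=12
  after byte 3 (44): sum1=164, sum2=176
  after byte 4 (38): sum1=220, sum2=141
  after byte 5 (3F): sum1=28, sum2=169
Checksum = sum2·256 + sum1 = 169·256 + 28 = 43292 = 0xA91C.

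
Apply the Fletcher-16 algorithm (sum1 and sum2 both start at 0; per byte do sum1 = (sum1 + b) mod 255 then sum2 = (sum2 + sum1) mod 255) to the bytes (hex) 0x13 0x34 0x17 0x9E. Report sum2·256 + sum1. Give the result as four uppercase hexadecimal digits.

Running sums (mod 255):
  after byte 0 (0x13): sum1=19, sum2=19
  after byte 1 (0x34): sum1=71, sum2=90
  after byte 2 (0x17): sum1=94, sum2=184
  after byte 3 (0x9E): sum1=252, sum2=181
Checksum = sum2·256 + sum1 = 181·256 + 252 = 46588 = 0xB5FC.

B5FC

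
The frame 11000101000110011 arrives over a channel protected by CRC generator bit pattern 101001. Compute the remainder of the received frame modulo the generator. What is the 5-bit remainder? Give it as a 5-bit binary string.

00010

Modulo-2 division of 11000101000110011 by 101001:
  pos 0: 110001 XOR 101001 = 011000
  pos 1: 110000 XOR 101001 = 011001
  pos 2: 110011 XOR 101001 = 011010
  pos 3: 110100 XOR 101001 = 011101
  pos 4: 111010 XOR 101001 = 010011
  pos 5: 100110 XOR 101001 = 001111
  pos 7: 111111 XOR 101001 = 010110
  pos 8: 101100 XOR 101001 = 000101
  pos 11: 101011 XOR 101001 = 000010
Remainder = 00010 (nonzero — an error is detected).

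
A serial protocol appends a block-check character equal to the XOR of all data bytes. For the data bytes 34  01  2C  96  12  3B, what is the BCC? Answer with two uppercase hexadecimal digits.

A6

XOR the bytes together:
  start with 0x34
  0x34 ⊕ 0x01 = 0x35
  0x35 ⊕ 0x2C = 0x19
  0x19 ⊕ 0x96 = 0x8F
  0x8F ⊕ 0x12 = 0x9D
  0x9D ⊕ 0x3B = 0xA6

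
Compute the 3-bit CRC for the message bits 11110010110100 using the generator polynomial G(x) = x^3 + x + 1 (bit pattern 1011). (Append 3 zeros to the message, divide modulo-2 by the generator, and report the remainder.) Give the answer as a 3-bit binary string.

Append 3 zeros: 11110010110100000. Divide by 1011 (XOR where the leading bit is 1):
  pos 0: 1111 XOR 1011 = 0100
  pos 1: 1000 XOR 1011 = 0011
  pos 3: 1101 XOR 1011 = 0110
  pos 4: 1100 XOR 1011 = 0111
  pos 5: 1111 XOR 1011 = 0100
  pos 6: 1001 XOR 1011 = 0010
  pos 8: 1001 XOR 1011 = 0010
  pos 10: 1000 XOR 1011 = 0011
  pos 12: 1100 XOR 1011 = 0111
  pos 13: 1110 XOR 1011 = 0101
Remainder (last 3 bits) = 101. This is the CRC / FCS.

101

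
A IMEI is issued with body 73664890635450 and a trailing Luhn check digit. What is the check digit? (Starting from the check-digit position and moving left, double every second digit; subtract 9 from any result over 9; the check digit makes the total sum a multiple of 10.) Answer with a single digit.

Partial digits right→left: 0 5 4 5 3 6 0 9 8 4 6 6 3 7
Double every second digit counting from the check-digit position (so the 1st, 3rd, 5th, ... of the partial from the right).
  doubled (with −9 where >9): 0 8 6 0 7 3 6 → sum 30
  kept as-is: 5 5 6 9 4 6 7 → sum 42
Total = 30 + 42 = 72.
Check digit = (10 − (72 mod 10)) mod 10 = 8.

8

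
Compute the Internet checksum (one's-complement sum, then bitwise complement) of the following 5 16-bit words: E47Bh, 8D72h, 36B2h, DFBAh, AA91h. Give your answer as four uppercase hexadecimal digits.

CD12

One's-complement addition (fold any carry out of bit 15 back into bit 0):
  0xE47B + 0x8D72 = 0x171ED → wrap carry → 0x71EE
  0x71EE + 0x36B2 = 0x0A8A0
  0xA8A0 + 0xDFBA = 0x1885A → wrap carry → 0x885B
  0x885B + 0xAA91 = 0x132EC → wrap carry → 0x32ED
One's-complement sum = 0x32ED.
Checksum = ~0x32ED & 0xFFFF = 0xCD12.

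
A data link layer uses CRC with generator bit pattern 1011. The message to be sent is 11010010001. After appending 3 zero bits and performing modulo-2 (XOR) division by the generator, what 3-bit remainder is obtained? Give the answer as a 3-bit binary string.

011

Append 3 zeros: 11010010001000. Divide by 1011 (XOR where the leading bit is 1):
  pos 0: 1101 XOR 1011 = 0110
  pos 1: 1100 XOR 1011 = 0111
  pos 2: 1110 XOR 1011 = 0101
  pos 3: 1011 XOR 1011 = 0000
  pos 10: 1000 XOR 1011 = 0011
Remainder (last 3 bits) = 011. This is the CRC / FCS.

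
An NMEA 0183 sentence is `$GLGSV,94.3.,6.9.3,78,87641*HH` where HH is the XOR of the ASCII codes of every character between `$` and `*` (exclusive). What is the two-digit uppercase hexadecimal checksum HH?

XOR the ASCII codes of the payload characters:
  'G' = 0x47 → acc = 0x47
  'L' = 0x4C → acc = 0x0B
  'G' = 0x47 → acc = 0x4C
  'S' = 0x53 → acc = 0x1F
  'V' = 0x56 → acc = 0x49
  ',' = 0x2C → acc = 0x65
  '9' = 0x39 → acc = 0x5C
  '4' = 0x34 → acc = 0x68
  '.' = 0x2E → acc = 0x46
  '3' = 0x33 → acc = 0x75
  '.' = 0x2E → acc = 0x5B
  ',' = 0x2C → acc = 0x77
  '6' = 0x36 → acc = 0x41
  '.' = 0x2E → acc = 0x6F
  '9' = 0x39 → acc = 0x56
  '.' = 0x2E → acc = 0x78
  '3' = 0x33 → acc = 0x4B
  ',' = 0x2C → acc = 0x67
  '7' = 0x37 → acc = 0x50
  '8' = 0x38 → acc = 0x68
  ',' = 0x2C → acc = 0x44
  '8' = 0x38 → acc = 0x7C
  '7' = 0x37 → acc = 0x4B
  '6' = 0x36 → acc = 0x7D
  '4' = 0x34 → acc = 0x49
  '1' = 0x31 → acc = 0x78
Checksum = 0x78.

78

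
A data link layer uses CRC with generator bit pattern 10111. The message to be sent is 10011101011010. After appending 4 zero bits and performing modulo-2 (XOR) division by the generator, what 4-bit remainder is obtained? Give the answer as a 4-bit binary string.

1001

Append 4 zeros: 100111010110100000. Divide by 10111 (XOR where the leading bit is 1):
  pos 0: 10011 XOR 10111 = 00100
  pos 2: 10010 XOR 10111 = 00101
  pos 4: 10110 XOR 10111 = 00001
  pos 8: 11101 XOR 10111 = 01010
  pos 9: 10100 XOR 10111 = 00011
  pos 12: 11000 XOR 10111 = 01111
  pos 13: 11110 XOR 10111 = 01001
Remainder (last 4 bits) = 1001. This is the CRC / FCS.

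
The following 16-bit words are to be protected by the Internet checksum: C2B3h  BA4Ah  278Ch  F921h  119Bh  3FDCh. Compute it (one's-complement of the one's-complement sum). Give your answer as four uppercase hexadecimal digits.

10DC

One's-complement addition (fold any carry out of bit 15 back into bit 0):
  0xC2B3 + 0xBA4A = 0x17CFD → wrap carry → 0x7CFE
  0x7CFE + 0x278C = 0x0A48A
  0xA48A + 0xF921 = 0x19DAB → wrap carry → 0x9DAC
  0x9DAC + 0x119B = 0x0AF47
  0xAF47 + 0x3FDC = 0x0EF23
One's-complement sum = 0xEF23.
Checksum = ~0xEF23 & 0xFFFF = 0x10DC.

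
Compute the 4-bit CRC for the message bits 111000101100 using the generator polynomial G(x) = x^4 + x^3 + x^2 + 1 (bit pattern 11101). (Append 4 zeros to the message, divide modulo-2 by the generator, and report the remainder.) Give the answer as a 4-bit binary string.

0110

Append 4 zeros: 1110001011000000. Divide by 11101 (XOR where the leading bit is 1):
  pos 0: 11100 XOR 11101 = 00001
  pos 4: 10101 XOR 11101 = 01000
  pos 5: 10001 XOR 11101 = 01100
  pos 6: 11000 XOR 11101 = 00101
  pos 8: 10100 XOR 11101 = 01001
  pos 9: 10010 XOR 11101 = 01111
  pos 10: 11110 XOR 11101 = 00011
Remainder (last 4 bits) = 0110. This is the CRC / FCS.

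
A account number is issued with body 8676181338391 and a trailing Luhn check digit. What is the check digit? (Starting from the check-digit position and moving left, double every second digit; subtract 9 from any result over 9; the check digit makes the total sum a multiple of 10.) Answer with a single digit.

0

Partial digits right→left: 1 9 3 8 3 3 1 8 1 6 7 6 8
Double every second digit counting from the check-digit position (so the 1st, 3rd, 5th, ... of the partial from the right).
  doubled (with −9 where >9): 2 6 6 2 2 5 7 → sum 30
  kept as-is: 9 8 3 8 6 6 → sum 40
Total = 30 + 40 = 70.
Check digit = (10 − (70 mod 10)) mod 10 = 0.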